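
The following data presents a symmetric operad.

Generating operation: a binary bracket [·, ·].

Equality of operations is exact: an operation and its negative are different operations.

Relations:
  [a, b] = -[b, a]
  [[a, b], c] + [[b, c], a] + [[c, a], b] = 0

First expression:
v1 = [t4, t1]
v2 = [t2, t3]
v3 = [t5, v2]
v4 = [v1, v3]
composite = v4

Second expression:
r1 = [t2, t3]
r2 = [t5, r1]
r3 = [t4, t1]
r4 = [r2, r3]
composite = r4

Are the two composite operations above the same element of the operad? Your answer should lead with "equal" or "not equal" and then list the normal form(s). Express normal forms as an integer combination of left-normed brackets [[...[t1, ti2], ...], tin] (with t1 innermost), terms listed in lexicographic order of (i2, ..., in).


Reducing the first expression gives [[[[t1, t4], t2], t3], t5] - [[[[t1, t4], t3], t2], t5] - [[[[t1, t4], t5], t2], t3] + [[[[t1, t4], t5], t3], t2]
Reducing the second expression gives -[[[[t1, t4], t2], t3], t5] + [[[[t1, t4], t3], t2], t5] + [[[[t1, t4], t5], t2], t3] - [[[[t1, t4], t5], t3], t2]
The forms do not match — not equal.

not equal; the first gives [[[[t1, t4], t2], t3], t5] - [[[[t1, t4], t3], t2], t5] - [[[[t1, t4], t5], t2], t3] + [[[[t1, t4], t5], t3], t2] and the second -[[[[t1, t4], t2], t3], t5] + [[[[t1, t4], t3], t2], t5] + [[[[t1, t4], t5], t2], t3] - [[[[t1, t4], t5], t3], t2]


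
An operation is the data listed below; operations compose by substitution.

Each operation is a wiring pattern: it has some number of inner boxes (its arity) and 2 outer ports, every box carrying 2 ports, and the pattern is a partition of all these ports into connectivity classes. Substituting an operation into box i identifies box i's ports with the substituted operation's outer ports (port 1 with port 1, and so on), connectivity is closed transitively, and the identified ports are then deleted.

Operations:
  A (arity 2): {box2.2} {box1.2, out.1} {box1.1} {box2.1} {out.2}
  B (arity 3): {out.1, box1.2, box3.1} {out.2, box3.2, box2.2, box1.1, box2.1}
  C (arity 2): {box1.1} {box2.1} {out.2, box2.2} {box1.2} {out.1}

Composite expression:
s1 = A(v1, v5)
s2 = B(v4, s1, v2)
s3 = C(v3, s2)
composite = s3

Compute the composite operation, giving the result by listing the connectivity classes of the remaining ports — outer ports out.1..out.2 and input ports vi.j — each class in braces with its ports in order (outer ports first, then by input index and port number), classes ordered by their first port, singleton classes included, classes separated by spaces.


Treat the ports identified at C as solder joints: merge, then drop.
stage A: inputs (v1, v5), connectivity {out.1, v1.2} {out.2} {v1.1} {v5.1} {v5.2}, out.j its boundary
stage B: inputs (v4, v1, v5, v2), connectivity {out.1, v2.1, v4.2} {out.2, v1.2, v2.2, v4.1} {v1.1} {v5.1} {v5.2}, out.j its boundary
stage C: inputs (v3, v4, v1, v5, v2), connectivity {out.1} {out.2, v1.2, v2.2, v4.1} {v1.1} {v2.1, v4.2} {v3.1} {v3.2} {v5.1} {v5.2}, out.j its boundary

{out.1} {out.2, v1.2, v2.2, v4.1} {v1.1} {v2.1, v4.2} {v3.1} {v3.2} {v5.1} {v5.2}


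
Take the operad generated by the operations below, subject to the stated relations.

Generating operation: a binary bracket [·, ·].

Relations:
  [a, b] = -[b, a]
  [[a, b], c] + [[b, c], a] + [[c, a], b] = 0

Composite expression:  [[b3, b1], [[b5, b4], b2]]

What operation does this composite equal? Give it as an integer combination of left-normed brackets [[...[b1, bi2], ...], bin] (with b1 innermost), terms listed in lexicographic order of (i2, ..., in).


-[[[[b1, b3], b2], b4], b5] + [[[[b1, b3], b2], b5], b4] + [[[[b1, b3], b4], b5], b2] - [[[[b1, b3], b5], b4], b2]

Antisymmetry and Jacobi reduce to b1-anchored left-normed brackets.
Composite bracket: [[b3, b1], [[b5, b4], b2]]
Each bracket splits as ab - ba, giving 16 signed words (2^4 = 16).
Words beginning with b1 determine it all:
  b1b3b2b4b5 appears with sign -1, giving the term -[[[[b1, b3], b2], b4], b5]
  b1b3b2b5b4 appears with sign +1, giving the term +[[[[b1, b3], b2], b5], b4]
  b1b3b4b5b2 appears with sign +1, giving the term +[[[[b1, b3], b4], b5], b2]
  b1b3b5b4b2 appears with sign -1, giving the term -[[[[b1, b3], b5], b4], b2]


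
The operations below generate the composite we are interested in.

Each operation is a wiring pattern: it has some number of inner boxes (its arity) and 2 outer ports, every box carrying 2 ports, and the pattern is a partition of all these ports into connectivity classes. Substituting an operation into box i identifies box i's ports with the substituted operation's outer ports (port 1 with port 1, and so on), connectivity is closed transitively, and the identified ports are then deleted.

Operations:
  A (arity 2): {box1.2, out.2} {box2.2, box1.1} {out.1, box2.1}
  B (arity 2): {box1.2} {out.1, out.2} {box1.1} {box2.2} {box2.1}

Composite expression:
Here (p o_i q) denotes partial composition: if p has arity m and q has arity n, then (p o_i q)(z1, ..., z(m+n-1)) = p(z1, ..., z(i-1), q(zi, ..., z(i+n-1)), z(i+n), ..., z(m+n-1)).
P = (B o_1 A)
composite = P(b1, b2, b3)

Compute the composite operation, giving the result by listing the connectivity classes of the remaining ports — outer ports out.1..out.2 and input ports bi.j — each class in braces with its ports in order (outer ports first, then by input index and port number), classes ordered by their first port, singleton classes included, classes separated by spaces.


{out.1, out.2} {b1.1, b2.2} {b1.2} {b2.1} {b3.1} {b3.2}


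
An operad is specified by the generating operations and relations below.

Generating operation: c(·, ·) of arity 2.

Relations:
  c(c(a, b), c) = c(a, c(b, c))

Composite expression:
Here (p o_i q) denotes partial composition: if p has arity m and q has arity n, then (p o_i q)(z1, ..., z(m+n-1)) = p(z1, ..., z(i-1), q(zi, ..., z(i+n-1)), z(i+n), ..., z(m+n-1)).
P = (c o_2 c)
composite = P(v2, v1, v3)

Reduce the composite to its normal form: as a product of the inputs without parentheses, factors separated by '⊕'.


All parenthesizations of c agree; list the v-inputs left to right.
c(v1, v3) flattens to v1 ⊕ v3
c(v2, c(v1, v3)) flattens to v2 ⊕ v1 ⊕ v3

v2 ⊕ v1 ⊕ v3


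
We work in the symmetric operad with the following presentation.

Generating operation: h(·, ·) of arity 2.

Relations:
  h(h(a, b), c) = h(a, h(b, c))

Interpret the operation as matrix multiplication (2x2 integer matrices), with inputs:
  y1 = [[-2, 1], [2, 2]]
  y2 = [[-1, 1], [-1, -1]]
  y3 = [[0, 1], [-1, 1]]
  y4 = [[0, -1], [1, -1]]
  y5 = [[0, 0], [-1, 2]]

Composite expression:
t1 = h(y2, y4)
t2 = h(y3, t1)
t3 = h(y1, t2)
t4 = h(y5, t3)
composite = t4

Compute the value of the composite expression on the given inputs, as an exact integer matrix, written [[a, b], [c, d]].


[[0, 0], [-12, 18]]


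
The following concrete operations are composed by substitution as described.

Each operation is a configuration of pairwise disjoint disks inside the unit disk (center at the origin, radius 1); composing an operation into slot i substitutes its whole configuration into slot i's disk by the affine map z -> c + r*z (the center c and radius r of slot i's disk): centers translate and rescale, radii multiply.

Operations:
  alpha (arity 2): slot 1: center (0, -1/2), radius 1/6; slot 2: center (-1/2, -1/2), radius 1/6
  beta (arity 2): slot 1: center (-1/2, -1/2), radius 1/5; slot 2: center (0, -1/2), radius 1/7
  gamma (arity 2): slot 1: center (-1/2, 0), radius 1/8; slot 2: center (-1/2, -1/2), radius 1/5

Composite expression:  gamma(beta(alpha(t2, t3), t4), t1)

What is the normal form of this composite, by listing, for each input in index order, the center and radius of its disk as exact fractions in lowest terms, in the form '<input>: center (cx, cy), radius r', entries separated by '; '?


t1: center (-1/2, -1/2), radius 1/5; t2: center (-9/16, -3/40), radius 1/240; t3: center (-23/40, -3/40), radius 1/240; t4: center (-1/2, -1/16), radius 1/56

Nesting under gamma composes maps z -> c + r*z down each t-path.
input t2: composing its 3 substitution steps yields center (-9/16, -3/40), radius 1/240
input t3: composing its 3 substitution steps yields center (-23/40, -3/40), radius 1/240
input t4: composing its 2 substitution steps yields center (-1/2, -1/16), radius 1/56
input t1: composing its 1 substitution step yields center (-1/2, -1/2), radius 1/5


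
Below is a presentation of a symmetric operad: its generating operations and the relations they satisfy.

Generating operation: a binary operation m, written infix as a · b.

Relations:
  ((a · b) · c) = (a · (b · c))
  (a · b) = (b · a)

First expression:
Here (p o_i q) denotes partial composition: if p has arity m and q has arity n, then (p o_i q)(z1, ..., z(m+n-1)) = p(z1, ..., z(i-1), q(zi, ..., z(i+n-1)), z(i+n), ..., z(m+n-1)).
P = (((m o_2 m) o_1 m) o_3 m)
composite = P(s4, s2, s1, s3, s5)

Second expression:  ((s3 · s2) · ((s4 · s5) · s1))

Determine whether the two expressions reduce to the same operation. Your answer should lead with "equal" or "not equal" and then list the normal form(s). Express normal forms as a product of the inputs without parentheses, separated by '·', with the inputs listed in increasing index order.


equal: each reduces to s1 · s2 · s3 · s4 · s5

In normal form, the first expression is s1 · s2 · s3 · s4 · s5
In normal form, the second expression is s1 · s2 · s3 · s4 · s5
Identical normal forms: equal.


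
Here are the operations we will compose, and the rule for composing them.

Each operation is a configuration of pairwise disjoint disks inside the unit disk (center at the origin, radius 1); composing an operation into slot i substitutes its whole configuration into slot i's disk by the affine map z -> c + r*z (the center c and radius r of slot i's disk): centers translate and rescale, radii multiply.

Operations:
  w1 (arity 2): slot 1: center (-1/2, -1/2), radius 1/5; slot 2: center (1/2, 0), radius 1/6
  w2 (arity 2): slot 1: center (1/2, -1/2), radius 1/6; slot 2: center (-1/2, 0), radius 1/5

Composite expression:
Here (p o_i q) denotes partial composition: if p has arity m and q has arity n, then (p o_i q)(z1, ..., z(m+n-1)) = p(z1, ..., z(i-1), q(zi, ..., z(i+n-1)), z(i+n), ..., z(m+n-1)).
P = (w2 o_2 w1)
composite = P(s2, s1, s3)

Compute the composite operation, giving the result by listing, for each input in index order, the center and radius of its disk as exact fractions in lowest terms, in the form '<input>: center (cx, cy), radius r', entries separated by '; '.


Each s-disk chains the slot maps above it in w2; radii multiply.
input s2: composing its 1 substitution step yields center (1/2, -1/2), radius 1/6
input s1: composing its 2 substitution steps yields center (-3/5, -1/10), radius 1/25
input s3: composing its 2 substitution steps yields center (-2/5, 0), radius 1/30

s1: center (-3/5, -1/10), radius 1/25; s2: center (1/2, -1/2), radius 1/6; s3: center (-2/5, 0), radius 1/30


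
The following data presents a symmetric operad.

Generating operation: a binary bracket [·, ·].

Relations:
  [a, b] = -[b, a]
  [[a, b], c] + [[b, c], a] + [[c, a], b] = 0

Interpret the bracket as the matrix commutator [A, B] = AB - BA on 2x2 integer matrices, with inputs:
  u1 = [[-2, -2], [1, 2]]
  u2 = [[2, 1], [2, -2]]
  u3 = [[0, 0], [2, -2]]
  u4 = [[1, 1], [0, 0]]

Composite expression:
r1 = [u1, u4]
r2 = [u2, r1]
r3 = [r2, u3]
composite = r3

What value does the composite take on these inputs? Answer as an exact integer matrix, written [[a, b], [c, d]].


[u1, u4] = [[-1, -2], [1, 1]]
[u2, [u1, u4]] = [[5, -6], [-8, -5]]
[[u2, [u1, u4]], u3] = [[-12, 12], [-36, 12]]

[[-12, 12], [-36, 12]]


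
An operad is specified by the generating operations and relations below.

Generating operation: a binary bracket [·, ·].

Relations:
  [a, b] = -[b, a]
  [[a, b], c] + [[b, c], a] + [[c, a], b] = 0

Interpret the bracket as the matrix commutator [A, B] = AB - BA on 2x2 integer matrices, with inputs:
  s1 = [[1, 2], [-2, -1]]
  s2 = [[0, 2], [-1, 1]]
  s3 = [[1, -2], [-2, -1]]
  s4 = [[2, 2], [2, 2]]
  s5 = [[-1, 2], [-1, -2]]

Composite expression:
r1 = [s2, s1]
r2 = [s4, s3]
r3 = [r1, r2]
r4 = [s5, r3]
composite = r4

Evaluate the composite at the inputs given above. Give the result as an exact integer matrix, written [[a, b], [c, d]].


[s2, s1] = [[-2, -6], [-4, 2]]
[s4, s3] = [[0, -4], [4, 0]]
[[s2, s1], [s4, s3]] = [[-40, 16], [16, 40]]
[s5, [[s2, s1], [s4, s3]]] = [[48, 176], [64, -48]]

[[48, 176], [64, -48]]


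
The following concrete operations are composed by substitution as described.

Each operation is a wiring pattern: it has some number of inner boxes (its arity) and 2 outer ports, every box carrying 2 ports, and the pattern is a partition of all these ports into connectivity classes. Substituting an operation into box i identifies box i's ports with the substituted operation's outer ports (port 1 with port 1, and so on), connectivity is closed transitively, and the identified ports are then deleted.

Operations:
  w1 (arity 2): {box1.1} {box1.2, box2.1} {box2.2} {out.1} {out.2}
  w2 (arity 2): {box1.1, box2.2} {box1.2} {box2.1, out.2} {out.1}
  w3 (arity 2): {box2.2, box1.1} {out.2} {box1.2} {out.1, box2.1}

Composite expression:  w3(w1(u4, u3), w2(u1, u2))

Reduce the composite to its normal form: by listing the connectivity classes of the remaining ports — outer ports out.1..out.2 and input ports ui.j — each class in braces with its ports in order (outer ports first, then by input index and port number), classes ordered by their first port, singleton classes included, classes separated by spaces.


{out.1} {out.2} {u1.1, u2.2} {u1.2} {u2.1} {u3.1, u4.2} {u3.2} {u4.1}

After gluing at w3, chains via deleted ports link the u-ports.
the subtree at w1 composes to {out.1} {out.2} {u3.1, u4.2} {u3.2} {u4.1} on (u4, u3); out.j = own outer ports
the subtree at w2 composes to {out.1} {out.2, u2.1} {u1.1, u2.2} {u1.2} on (u1, u2); out.j = own outer ports
the subtree at w3 composes to {out.1} {out.2} {u1.1, u2.2} {u1.2} {u2.1} {u3.1, u4.2} {u3.2} {u4.1} on (u4, u3, u1, u2); out.j = own outer ports


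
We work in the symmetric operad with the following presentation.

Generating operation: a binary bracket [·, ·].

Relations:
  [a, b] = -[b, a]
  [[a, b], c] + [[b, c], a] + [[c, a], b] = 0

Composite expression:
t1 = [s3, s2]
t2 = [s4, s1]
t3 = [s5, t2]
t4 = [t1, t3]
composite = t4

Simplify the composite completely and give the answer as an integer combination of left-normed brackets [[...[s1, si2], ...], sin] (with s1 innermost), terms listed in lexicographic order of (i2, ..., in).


[[[[s1, s4], s5], s2], s3] - [[[[s1, s4], s5], s3], s2]

Left-normed coefficients sit on the s1-initial expansion words.
Composite bracket: [[s3, s2], [s5, [s4, s1]]]
Applying ab - ba throughout gives 16 signed words (2^4 = 16).
Coefficients come from the s1-initial words:
  s1s4s5s2s3 appears with sign +1, giving the term +[[[[s1, s4], s5], s2], s3]
  s1s4s5s3s2 appears with sign -1, giving the term -[[[[s1, s4], s5], s3], s2]


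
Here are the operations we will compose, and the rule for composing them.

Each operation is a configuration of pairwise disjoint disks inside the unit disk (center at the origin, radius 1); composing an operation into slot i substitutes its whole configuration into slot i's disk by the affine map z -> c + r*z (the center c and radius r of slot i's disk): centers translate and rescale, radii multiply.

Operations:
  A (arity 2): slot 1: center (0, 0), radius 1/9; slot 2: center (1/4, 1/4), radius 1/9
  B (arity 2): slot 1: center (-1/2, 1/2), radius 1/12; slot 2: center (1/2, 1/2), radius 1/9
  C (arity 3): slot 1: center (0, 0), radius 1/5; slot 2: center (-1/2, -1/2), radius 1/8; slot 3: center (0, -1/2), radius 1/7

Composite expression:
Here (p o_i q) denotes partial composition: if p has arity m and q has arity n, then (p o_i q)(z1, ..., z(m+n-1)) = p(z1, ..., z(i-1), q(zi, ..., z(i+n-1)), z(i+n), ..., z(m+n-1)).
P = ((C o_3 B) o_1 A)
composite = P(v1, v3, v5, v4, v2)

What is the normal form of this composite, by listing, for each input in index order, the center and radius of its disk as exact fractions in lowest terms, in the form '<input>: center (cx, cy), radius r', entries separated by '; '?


v1: center (0, 0), radius 1/45; v2: center (1/14, -3/7), radius 1/63; v3: center (1/20, 1/20), radius 1/45; v4: center (-1/14, -3/7), radius 1/84; v5: center (-1/2, -1/2), radius 1/8


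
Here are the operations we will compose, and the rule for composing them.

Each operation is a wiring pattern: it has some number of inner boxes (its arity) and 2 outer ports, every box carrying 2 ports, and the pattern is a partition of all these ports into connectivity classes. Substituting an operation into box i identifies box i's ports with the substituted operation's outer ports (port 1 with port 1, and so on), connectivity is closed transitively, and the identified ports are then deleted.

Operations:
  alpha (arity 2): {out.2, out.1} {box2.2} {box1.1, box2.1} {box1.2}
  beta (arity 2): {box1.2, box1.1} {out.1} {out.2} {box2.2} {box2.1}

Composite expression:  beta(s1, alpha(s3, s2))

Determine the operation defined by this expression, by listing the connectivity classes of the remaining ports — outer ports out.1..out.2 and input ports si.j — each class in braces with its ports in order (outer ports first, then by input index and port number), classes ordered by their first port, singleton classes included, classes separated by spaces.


{out.1} {out.2} {s1.1, s1.2} {s2.1, s3.1} {s2.2} {s3.2}

Two ports join when wires chain via beta-identified ports.
composing alpha on (s3, s2), with out.j its own outer ports: {out.1, out.2} {s2.1, s3.1} {s2.2} {s3.2}
composing beta on (s1, s3, s2), with out.j its own outer ports: {out.1} {out.2} {s1.1, s1.2} {s2.1, s3.1} {s2.2} {s3.2}


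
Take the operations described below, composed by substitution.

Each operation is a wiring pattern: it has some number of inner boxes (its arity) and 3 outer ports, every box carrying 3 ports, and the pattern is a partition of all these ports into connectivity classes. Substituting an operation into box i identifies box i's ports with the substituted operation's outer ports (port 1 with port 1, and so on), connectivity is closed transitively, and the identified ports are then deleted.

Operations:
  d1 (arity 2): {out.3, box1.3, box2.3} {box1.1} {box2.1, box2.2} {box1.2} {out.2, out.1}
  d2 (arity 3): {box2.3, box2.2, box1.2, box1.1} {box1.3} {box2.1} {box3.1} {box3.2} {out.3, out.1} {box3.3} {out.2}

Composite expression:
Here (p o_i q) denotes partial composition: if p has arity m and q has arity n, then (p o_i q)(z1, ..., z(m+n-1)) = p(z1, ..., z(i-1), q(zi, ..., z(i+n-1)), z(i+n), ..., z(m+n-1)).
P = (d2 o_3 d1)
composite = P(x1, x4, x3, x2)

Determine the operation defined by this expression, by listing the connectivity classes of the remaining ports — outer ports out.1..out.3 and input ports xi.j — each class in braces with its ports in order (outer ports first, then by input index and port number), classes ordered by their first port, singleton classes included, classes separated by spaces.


{out.1, out.3} {out.2} {x1.1, x1.2, x4.2, x4.3} {x1.3} {x2.1, x2.2} {x2.3, x3.3} {x3.1} {x3.2} {x4.1}

After gluing at d2, chains via deleted ports link the x-ports.
the subtree at d1 composes to {out.1, out.2} {out.3, x2.3, x3.3} {x2.1, x2.2} {x3.1} {x3.2} on (x3, x2); out.j = own outer ports
the subtree at d2 composes to {out.1, out.3} {out.2} {x1.1, x1.2, x4.2, x4.3} {x1.3} {x2.1, x2.2} {x2.3, x3.3} {x3.1} {x3.2} {x4.1} on (x1, x4, x3, x2); out.j = own outer ports


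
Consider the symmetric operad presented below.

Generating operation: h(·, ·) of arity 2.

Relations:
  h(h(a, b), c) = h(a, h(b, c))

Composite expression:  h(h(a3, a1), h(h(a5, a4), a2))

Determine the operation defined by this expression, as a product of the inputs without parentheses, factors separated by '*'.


Associativity of h dissolves the nesting; only the a-input order survives.
h(a3, a1) unparenthesizes to a3 * a1
h(a5, a4) unparenthesizes to a5 * a4
h(h(a5, a4), a2) unparenthesizes to a5 * a4 * a2
h(h(a3, a1), h(h(a5, a4), a2)) unparenthesizes to a3 * a1 * a5 * a4 * a2

a3 * a1 * a5 * a4 * a2


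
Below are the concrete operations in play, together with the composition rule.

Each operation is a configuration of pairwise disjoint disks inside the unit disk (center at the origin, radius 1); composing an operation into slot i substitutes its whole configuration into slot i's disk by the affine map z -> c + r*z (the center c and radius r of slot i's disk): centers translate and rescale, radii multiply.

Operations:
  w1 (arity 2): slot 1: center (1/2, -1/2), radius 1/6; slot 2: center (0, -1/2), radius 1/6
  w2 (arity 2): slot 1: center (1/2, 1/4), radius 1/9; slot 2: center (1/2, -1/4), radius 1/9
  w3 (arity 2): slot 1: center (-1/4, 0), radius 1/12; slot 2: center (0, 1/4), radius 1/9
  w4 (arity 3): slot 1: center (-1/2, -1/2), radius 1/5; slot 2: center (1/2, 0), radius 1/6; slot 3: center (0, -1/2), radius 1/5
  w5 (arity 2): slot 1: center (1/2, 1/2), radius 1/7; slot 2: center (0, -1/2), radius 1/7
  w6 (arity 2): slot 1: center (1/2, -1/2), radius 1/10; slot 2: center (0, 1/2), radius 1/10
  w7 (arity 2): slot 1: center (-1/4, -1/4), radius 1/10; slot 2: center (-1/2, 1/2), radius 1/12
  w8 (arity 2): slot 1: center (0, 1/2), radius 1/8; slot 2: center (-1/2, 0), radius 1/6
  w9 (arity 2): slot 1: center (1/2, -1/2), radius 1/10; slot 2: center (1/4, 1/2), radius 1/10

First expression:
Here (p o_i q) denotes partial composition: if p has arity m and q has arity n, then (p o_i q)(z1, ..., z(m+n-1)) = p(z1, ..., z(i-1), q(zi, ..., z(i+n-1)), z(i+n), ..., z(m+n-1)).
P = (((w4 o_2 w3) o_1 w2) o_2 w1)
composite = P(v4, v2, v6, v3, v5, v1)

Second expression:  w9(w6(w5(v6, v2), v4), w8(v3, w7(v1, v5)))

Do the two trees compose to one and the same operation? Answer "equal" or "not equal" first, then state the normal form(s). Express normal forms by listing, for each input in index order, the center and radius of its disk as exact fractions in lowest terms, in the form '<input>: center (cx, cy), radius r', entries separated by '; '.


not equal; first: v1: center (0, -1/2), radius 1/5; v2: center (-7/18, -101/180), radius 1/270; v3: center (11/24, 0), radius 1/72; v4: center (-2/5, -9/20), radius 1/45; v5: center (1/2, 1/24), radius 1/54; v6: center (-2/5, -101/180), radius 1/270; second: v1: center (47/240, 119/240), radius 1/600; v2: center (11/20, -111/200), radius 1/700; v3: center (1/4, 11/20), radius 1/80; v4: center (1/2, -9/20), radius 1/100; v5: center (23/120, 61/120), radius 1/720; v6: center (111/200, -109/200), radius 1/700

The first expression reduces to v1: center (0, -1/2), radius 1/5; v2: center (-7/18, -101/180), radius 1/270; v3: center (11/24, 0), radius 1/72; v4: center (-2/5, -9/20), radius 1/45; v5: center (1/2, 1/24), radius 1/54; v6: center (-2/5, -101/180), radius 1/270
The second expression reduces to v1: center (47/240, 119/240), radius 1/600; v2: center (11/20, -111/200), radius 1/700; v3: center (1/4, 11/20), radius 1/80; v4: center (1/2, -9/20), radius 1/100; v5: center (23/120, 61/120), radius 1/720; v6: center (111/200, -109/200), radius 1/700
No match — not equal.


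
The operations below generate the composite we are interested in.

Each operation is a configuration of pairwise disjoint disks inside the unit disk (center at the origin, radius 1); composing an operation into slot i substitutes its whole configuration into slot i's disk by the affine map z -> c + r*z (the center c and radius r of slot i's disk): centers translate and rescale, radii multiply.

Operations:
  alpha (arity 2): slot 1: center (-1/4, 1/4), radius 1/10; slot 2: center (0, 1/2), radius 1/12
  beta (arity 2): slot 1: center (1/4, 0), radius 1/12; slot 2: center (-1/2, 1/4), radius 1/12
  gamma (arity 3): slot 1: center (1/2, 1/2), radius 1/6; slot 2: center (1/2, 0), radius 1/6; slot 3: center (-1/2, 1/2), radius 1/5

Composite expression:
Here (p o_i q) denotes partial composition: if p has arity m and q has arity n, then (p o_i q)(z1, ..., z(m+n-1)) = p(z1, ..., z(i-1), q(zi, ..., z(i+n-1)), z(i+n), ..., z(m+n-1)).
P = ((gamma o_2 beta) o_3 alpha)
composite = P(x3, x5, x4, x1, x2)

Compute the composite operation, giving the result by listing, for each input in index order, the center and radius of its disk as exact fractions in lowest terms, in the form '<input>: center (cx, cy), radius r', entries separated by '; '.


x1: center (5/12, 7/144), radius 1/864; x2: center (-1/2, 1/2), radius 1/5; x3: center (1/2, 1/2), radius 1/6; x4: center (119/288, 13/288), radius 1/720; x5: center (13/24, 0), radius 1/72

Each x-disk chains the slot maps above it in gamma; radii multiply.
for x3, the 1-step affine chain lands on center (1/2, 1/2), radius 1/6
for x5, the 2-step affine chain lands on center (13/24, 0), radius 1/72
for x4, the 3-step affine chain lands on center (119/288, 13/288), radius 1/720
for x1, the 3-step affine chain lands on center (5/12, 7/144), radius 1/864
for x2, the 1-step affine chain lands on center (-1/2, 1/2), radius 1/5


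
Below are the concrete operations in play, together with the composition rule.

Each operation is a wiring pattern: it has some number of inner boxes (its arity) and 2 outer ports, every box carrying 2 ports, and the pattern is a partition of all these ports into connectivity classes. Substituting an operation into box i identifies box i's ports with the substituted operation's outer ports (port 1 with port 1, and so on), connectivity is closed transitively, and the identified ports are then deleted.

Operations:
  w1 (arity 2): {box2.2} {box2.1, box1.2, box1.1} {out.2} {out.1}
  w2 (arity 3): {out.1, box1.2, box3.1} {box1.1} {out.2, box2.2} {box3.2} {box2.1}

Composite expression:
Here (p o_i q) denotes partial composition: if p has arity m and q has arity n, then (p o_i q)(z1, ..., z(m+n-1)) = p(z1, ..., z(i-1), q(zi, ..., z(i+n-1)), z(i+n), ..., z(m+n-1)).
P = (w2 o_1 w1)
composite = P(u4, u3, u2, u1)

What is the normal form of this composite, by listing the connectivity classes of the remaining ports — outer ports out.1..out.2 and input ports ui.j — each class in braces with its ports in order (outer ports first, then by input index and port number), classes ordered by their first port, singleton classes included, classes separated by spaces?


{out.1, u1.1} {out.2, u2.2} {u1.2} {u2.1} {u3.1, u4.1, u4.2} {u3.2}


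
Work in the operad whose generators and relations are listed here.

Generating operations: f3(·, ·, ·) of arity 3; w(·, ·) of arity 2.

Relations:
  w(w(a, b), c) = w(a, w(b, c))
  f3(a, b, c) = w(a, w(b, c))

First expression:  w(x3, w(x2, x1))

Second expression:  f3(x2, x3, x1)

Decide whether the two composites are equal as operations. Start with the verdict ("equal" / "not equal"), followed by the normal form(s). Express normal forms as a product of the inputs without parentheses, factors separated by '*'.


not equal; first: x3 * x2 * x1; second: x2 * x3 * x1


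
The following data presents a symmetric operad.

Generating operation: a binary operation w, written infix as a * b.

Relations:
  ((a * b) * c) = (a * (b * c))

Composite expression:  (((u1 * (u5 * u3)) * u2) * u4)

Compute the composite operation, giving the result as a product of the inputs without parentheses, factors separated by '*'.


u1 * u5 * u3 * u2 * u4

The w-tree's shape is irrelevant; the u-reading-order decides.
(u5 * u3) reduces to u5 * u3
(u1 * (u5 * u3)) reduces to u1 * u5 * u3
((u1 * (u5 * u3)) * u2) reduces to u1 * u5 * u3 * u2
(((u1 * (u5 * u3)) * u2) * u4) reduces to u1 * u5 * u3 * u2 * u4


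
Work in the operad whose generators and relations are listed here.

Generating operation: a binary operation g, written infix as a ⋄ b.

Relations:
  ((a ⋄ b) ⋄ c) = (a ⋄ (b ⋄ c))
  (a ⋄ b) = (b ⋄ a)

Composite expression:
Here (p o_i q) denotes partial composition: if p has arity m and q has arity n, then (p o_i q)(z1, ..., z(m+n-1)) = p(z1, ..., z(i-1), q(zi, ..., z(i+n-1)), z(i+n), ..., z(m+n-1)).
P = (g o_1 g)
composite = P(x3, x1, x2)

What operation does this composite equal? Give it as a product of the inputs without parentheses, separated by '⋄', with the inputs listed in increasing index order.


Both nesting and order wash out for g; what remains is which x's occur.
(x3 ⋄ x1) unparenthesizes to x3 ⋄ x1
((x3 ⋄ x1) ⋄ x2) unparenthesizes to x3 ⋄ x1 ⋄ x2
putting the inputs in ascending order: x1 ⋄ x2 ⋄ x3

x1 ⋄ x2 ⋄ x3


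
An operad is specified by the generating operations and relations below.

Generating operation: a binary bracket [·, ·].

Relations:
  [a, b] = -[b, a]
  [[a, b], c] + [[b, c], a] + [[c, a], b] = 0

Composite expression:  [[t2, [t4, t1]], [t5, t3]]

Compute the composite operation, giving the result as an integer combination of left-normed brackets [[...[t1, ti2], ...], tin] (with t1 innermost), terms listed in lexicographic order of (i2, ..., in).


In the tensor algebra, words opening t1 carry the t1-anchored form.
Composite bracket: [[t2, [t4, t1]], [t5, t3]]
Under [a, b] = ab - ba we get 16 signed associative words (2^4 = 16).
Keep just the words that open with t1:
  t1t4t2t3t5 appears with sign -1, giving the term -[[[[t1, t4], t2], t3], t5]
  t1t4t2t5t3 appears with sign +1, giving the term +[[[[t1, t4], t2], t5], t3]

-[[[[t1, t4], t2], t3], t5] + [[[[t1, t4], t2], t5], t3]


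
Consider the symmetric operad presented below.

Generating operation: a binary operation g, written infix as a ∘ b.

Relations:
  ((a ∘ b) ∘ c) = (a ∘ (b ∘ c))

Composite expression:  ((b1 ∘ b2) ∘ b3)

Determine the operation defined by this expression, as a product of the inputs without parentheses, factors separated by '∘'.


Key point: g is associative — brackets drop, the b-order remains.
(b1 ∘ b2) spells out as b1 ∘ b2
((b1 ∘ b2) ∘ b3) spells out as b1 ∘ b2 ∘ b3

b1 ∘ b2 ∘ b3


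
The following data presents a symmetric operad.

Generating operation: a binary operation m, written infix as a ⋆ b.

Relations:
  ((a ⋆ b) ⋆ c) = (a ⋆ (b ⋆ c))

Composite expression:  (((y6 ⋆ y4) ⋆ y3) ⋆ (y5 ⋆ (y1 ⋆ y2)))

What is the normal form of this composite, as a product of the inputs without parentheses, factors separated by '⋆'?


y6 ⋆ y4 ⋆ y3 ⋆ y5 ⋆ y1 ⋆ y2

The m-tree's shape is irrelevant; the y-reading-order decides.
(y6 ⋆ y4) unparenthesizes to y6 ⋆ y4
((y6 ⋆ y4) ⋆ y3) unparenthesizes to y6 ⋆ y4 ⋆ y3
(y1 ⋆ y2) unparenthesizes to y1 ⋆ y2
(y5 ⋆ (y1 ⋆ y2)) unparenthesizes to y5 ⋆ y1 ⋆ y2
(((y6 ⋆ y4) ⋆ y3) ⋆ (y5 ⋆ (y1 ⋆ y2))) unparenthesizes to y6 ⋆ y4 ⋆ y3 ⋆ y5 ⋆ y1 ⋆ y2


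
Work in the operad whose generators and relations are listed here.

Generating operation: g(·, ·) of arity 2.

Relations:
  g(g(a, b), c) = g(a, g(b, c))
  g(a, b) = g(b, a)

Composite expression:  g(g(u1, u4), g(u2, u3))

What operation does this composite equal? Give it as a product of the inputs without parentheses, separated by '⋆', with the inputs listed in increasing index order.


Shape and order are irrelevant to g; the u-input set decides.
g(u1, u4) spells out as u1 ⋆ u4
g(u2, u3) spells out as u2 ⋆ u3
g(g(u1, u4), g(u2, u3)) spells out as u1 ⋆ u4 ⋆ u2 ⋆ u3
reordering the factors by index: u1 ⋆ u2 ⋆ u3 ⋆ u4

u1 ⋆ u2 ⋆ u3 ⋆ u4


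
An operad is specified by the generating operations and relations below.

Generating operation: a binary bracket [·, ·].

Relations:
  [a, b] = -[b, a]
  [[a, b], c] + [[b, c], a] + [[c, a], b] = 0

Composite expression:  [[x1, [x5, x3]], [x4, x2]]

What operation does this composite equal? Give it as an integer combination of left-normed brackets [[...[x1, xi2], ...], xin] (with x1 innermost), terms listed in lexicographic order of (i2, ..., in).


[[[[x1, x3], x5], x2], x4] - [[[[x1, x3], x5], x4], x2] - [[[[x1, x5], x3], x2], x4] + [[[[x1, x5], x3], x4], x2]

Left-normed coefficients sit on the x1-initial expansion words.
Composite bracket: [[x1, [x5, x3]], [x4, x2]]
Expanding via [a, b] = ab - ba: 16 signed words (2^4 = 16).
The x1-initial words carry the normal form:
  from x1x3x5x2x4, sign +1: term +[[[[x1, x3], x5], x2], x4]
  from x1x3x5x4x2, sign -1: term -[[[[x1, x3], x5], x4], x2]
  from x1x5x3x2x4, sign -1: term -[[[[x1, x5], x3], x2], x4]
  from x1x5x3x4x2, sign +1: term +[[[[x1, x5], x3], x4], x2]


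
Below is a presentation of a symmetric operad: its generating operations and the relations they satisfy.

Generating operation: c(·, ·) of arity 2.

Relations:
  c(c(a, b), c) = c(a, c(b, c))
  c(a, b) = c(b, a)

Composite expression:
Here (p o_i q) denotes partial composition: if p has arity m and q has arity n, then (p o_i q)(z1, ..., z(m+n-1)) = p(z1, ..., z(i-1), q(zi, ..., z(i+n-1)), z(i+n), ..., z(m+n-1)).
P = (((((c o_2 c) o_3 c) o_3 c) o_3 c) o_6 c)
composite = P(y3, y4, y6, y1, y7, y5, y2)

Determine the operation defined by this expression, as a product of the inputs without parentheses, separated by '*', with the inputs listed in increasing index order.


y1 * y2 * y3 * y4 * y5 * y6 * y7

Shape and order are irrelevant to c; the y-input set decides.
c(y6, y1) collapses to y6 * y1
c(c(y6, y1), y7) collapses to y6 * y1 * y7
c(y5, y2) collapses to y5 * y2
c(c(c(y6, y1), y7), c(y5, y2)) collapses to y6 * y1 * y7 * y5 * y2
c(y4, c(c(c(y6, y1), y7), c(y5, y2))) collapses to y4 * y6 * y1 * y7 * y5 * y2
c(y3, c(y4, c(c(c(y6, y1), y7), c(y5, y2)))) collapses to y3 * y4 * y6 * y1 * y7 * y5 * y2
rearranged into index order: y1 * y2 * y3 * y4 * y5 * y6 * y7


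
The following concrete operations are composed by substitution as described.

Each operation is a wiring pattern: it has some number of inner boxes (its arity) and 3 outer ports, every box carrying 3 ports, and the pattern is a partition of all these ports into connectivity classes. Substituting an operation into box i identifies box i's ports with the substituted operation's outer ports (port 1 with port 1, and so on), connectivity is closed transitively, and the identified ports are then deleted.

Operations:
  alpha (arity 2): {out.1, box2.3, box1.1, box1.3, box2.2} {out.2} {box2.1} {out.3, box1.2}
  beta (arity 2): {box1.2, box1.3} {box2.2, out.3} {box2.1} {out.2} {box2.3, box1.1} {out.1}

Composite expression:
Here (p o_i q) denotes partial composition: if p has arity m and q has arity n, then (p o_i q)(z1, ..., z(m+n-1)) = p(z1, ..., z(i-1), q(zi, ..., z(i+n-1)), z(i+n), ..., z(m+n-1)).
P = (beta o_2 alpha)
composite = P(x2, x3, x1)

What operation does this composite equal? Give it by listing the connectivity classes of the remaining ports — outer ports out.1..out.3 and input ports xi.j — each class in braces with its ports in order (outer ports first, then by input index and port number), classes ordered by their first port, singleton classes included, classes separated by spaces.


Substituting into beta glues patterns; closure does the rest.
alpha over (x3, x1) gives {out.1, x1.2, x1.3, x3.1, x3.3} {out.2} {out.3, x3.2} {x1.1}, out.j being that stage's outer ports
beta over (x2, x3, x1) gives {out.1} {out.2} {out.3} {x1.1} {x1.2, x1.3, x3.1, x3.3} {x2.1, x3.2} {x2.2, x2.3}, out.j being that stage's outer ports

{out.1} {out.2} {out.3} {x1.1} {x1.2, x1.3, x3.1, x3.3} {x2.1, x3.2} {x2.2, x2.3}


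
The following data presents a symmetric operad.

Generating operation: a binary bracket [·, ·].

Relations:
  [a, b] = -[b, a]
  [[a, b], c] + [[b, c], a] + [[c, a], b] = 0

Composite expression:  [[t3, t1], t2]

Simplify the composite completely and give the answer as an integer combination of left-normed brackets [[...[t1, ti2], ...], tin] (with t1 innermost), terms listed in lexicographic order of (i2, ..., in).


-[[t1, t3], t2]


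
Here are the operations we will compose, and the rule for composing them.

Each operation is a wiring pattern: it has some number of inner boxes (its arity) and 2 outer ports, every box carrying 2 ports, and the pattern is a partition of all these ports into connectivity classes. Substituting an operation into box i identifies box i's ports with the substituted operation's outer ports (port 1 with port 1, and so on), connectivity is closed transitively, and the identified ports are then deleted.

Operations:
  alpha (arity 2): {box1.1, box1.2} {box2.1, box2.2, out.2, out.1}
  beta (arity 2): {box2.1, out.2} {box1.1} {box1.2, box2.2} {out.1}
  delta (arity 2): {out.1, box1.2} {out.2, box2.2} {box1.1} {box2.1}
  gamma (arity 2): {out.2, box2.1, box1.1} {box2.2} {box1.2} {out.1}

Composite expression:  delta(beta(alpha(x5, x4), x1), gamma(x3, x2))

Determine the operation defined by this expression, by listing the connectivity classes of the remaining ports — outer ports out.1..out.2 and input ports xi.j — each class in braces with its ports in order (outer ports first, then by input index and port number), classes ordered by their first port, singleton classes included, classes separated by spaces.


{out.1, x1.1} {out.2, x2.1, x3.1} {x1.2, x4.1, x4.2} {x2.2} {x3.2} {x5.1, x5.2}

Reachability decides: close wires over delta-identified ports.
alpha over (x5, x4) gives {out.1, out.2, x4.1, x4.2} {x5.1, x5.2}, out.j being that stage's outer ports
beta over (x5, x4, x1) gives {out.1} {out.2, x1.1} {x1.2, x4.1, x4.2} {x5.1, x5.2}, out.j being that stage's outer ports
gamma over (x3, x2) gives {out.1} {out.2, x2.1, x3.1} {x2.2} {x3.2}, out.j being that stage's outer ports
delta over (x5, x4, x1, x3, x2) gives {out.1, x1.1} {out.2, x2.1, x3.1} {x1.2, x4.1, x4.2} {x2.2} {x3.2} {x5.1, x5.2}, out.j being that stage's outer ports


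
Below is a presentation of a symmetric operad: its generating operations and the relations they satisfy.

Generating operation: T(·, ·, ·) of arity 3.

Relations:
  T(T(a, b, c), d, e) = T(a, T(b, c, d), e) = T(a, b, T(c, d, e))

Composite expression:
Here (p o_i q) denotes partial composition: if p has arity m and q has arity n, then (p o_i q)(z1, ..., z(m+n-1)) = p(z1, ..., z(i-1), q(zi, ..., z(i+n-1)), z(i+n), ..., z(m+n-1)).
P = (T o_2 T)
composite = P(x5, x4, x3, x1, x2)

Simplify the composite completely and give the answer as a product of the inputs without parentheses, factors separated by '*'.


x5 * x4 * x3 * x1 * x2

Associativity of T dissolves the nesting; only the x-input order survives.
T(x4, x3, x1) spells out as x4 * x3 * x1
T(x5, T(x4, x3, x1), x2) spells out as x5 * x4 * x3 * x1 * x2


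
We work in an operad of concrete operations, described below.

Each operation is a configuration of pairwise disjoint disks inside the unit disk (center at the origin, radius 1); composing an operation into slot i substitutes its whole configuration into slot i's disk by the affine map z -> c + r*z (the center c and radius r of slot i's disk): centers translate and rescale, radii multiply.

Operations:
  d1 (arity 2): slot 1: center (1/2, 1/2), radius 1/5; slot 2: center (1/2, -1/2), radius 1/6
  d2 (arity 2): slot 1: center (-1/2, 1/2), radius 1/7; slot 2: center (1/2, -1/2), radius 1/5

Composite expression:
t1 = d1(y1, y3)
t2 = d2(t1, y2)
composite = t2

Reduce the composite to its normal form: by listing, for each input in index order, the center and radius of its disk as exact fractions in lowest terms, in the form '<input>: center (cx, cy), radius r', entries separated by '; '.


y1: center (-3/7, 4/7), radius 1/35; y2: center (1/2, -1/2), radius 1/5; y3: center (-3/7, 3/7), radius 1/42

Affine substitution under d2: radii multiply and y-centers shift.
y1: after 2 affine steps, its disk has center (-3/7, 4/7), radius 1/35
y3: after 2 affine steps, its disk has center (-3/7, 3/7), radius 1/42
y2: after 1 affine step, its disk has center (1/2, -1/2), radius 1/5


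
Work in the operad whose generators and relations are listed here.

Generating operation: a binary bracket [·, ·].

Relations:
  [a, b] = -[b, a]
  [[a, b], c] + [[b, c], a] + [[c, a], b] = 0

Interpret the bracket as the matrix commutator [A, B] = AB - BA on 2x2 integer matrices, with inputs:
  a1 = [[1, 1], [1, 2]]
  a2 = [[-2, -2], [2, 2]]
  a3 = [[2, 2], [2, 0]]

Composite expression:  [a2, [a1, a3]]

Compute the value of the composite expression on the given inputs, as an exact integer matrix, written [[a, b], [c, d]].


[[0, 16], [16, 0]]

[a1, a3] = [[0, -4], [4, 0]]
[a2, [a1, a3]] = [[0, 16], [16, 0]]
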